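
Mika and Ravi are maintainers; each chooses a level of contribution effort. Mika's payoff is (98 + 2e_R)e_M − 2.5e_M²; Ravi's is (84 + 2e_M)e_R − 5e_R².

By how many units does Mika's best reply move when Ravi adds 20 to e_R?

Expanding Mika's payoff: 98e_M + 2e_Re_M − 2.5e_M².
∂π/∂e_M = 98 + 2e_R − 5e_M = 0, so e_M = 19.6 + 0.4e_R.
The reaction-function slope is 0.4, so a 20-unit rise in e_R moves e_M by 0.4 × 20 = 8. Mika's best response rises — the actions are strategic complements.

8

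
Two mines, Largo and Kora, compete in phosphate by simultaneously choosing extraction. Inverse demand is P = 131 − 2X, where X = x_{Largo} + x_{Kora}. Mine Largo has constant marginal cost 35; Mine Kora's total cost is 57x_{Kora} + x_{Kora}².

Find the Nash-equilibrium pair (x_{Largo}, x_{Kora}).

Mine Largo's profit: π = x_{Largo}(131 − 2(x_{Largo} + x_{Kora})) − 35x_{Largo}.
∂π/∂x_{Largo} = 96 − 4x_{Largo} − 2x_{Kora} = 0, so x_{Largo} = 24 − 0.5x_{Kora}.
For Kora: ∂π/∂x_{Kora} = 74 − 6x_{Kora} − 2x_{Largo} = 0 ⇒ x_{Kora} = 37/3 − (1/3)x_{Largo}.
Solving the two reaction functions simultaneously: (1 − (−0.5)(−1/3))x_{Largo} = 24 − 0.5·(37/3), so (5/6)x_{Largo} = 107/6 and x_{Largo} = 21.4.
Then x_{Kora} = 37/3 − (1/3)·21.4 = 5.2.

21.4, 5.2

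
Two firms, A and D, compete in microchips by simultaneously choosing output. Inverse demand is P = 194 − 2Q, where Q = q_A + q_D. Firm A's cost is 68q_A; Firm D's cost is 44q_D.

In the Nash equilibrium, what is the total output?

46

Firm A's profit: π = q_A(194 − 2(q_A + q_D)) − 68q_A.
∂π/∂q_A = 126 − 4q_A − 2q_D = 0, so q_A = 31.5 − 0.5q_D.
By the same steps for D: q_D = 37.5 − 0.5q_A.
Plugging q_D into A's best response: q_A = 31.5 − 0.5(37.5 − 0.5q_A) ⇒ 0.75q_A = 12.75, so q_A = 17.
Then q_D = 37.5 − 0.5·17 = 29.
Total output: 17 + 29 = 46.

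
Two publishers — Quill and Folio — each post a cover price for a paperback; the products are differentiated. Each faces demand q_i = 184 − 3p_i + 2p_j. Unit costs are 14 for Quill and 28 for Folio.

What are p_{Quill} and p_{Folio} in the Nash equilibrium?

59.125, 64.375

Quill's profit: π = (p_{Quill} − 14)(184 − 3p_{Quill} + 2p_{Folio}).
∂π/∂p_{Quill} = 226 − 6p_{Quill} + 2p_{Folio} = 0 ⇒ p_{Quill} = 113/3 + (1/3)p_{Folio}.
Similarly p_{Folio} = 134/3 + (1/3)p_{Quill}.
Plugging p_{Folio} into Quill's best response: p_{Quill} = 113/3 + (1/3)(134/3 + (1/3)p_{Quill}) ⇒ (8/9)p_{Quill} = 473/9, so p_{Quill} = 59.125.
Then p_{Folio} = 134/3 + (1/3)·59.125 = 64.375.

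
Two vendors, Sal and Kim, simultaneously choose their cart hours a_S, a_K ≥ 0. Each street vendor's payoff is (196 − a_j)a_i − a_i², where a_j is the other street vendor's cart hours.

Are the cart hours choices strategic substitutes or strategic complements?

strategic substitutes

Sal's payoff is (196 − a_K)a_S − a_S².
∂π/∂a_S = 196 − a_K − 2a_S = 0, so a_S = 98 − 0.5a_K.
The best-response slope da_S/da_K = −0.5 < 0: the reaction function is downward-sloping, so the choices are strategic substitutes.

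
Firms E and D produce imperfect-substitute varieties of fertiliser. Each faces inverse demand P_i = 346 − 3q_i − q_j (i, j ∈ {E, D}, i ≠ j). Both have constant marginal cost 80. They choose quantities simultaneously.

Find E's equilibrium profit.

Firm E's profit: π = q_E(346 − 3q_E − q_D) − 80q_E.
∂π/∂q_E = 266 − 6q_E − q_D = 0 ⇒ q_E = 133/3 − (1/6)q_D.
Setting q_E = q_D in the reaction function: q_E = 133/3 − (1/6)q_E, so q_E = (133/3) / (7/6) = 38.
P_E = 346 − 3·38 − 38 = 194.
Profit = (194 − 80)·38 = 4332.

4332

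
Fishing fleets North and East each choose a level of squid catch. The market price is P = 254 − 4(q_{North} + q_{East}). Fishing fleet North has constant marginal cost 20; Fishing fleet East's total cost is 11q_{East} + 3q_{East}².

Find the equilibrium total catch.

34.5

Fishing fleet North's profit: π = q_{North}(254 − 4(q_{North} + q_{East})) − 20q_{North}.
∂π/∂q_{North} = 234 − 8q_{North} − 4q_{East} = 0, so q_{North} = 29.25 − 0.5q_{East}.
For East: ∂π/∂q_{East} = 243 − 14q_{East} − 4q_{North} = 0 ⇒ q_{East} = 243/14 − (2/7)q_{North}.
Solving the two reaction functions simultaneously: (1 − (−0.5)(−2/7))q_{North} = 29.25 − 0.5·(243/14), so (6/7)q_{North} = 144/7 and q_{North} = 24.
Then q_{East} = 243/14 − (2/7)·24 = 10.5.
Total catch: 24 + 10.5 = 34.5.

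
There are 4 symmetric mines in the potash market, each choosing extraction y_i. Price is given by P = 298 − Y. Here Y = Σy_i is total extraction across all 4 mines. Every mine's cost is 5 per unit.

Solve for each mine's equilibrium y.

58.6

A representative mine's profit is π_i = y_i(298 − Y) − 5y_i, with Y = y_i + Σ_{j≠i} y_j.
First-order condition: 293 − 2y_i − Σ_{j≠i} y_j = 0.
Imposing symmetry (y_j = y for all j) turns Σ_{j≠i} y_j into 3y, so 293 = 5y and y = 58.6.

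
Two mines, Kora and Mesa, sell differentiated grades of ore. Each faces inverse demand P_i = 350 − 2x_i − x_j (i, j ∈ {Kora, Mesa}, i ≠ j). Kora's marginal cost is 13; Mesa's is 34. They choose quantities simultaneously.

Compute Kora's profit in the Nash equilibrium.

9466.88

Mine Kora's profit: π = x_{Kora}(350 − 2x_{Kora} − x_{Mesa}) − 13x_{Kora}.
∂π/∂x_{Kora} = 337 − 4x_{Kora} − x_{Mesa} = 0 ⇒ x_{Kora} = 84.25 − 0.25x_{Mesa}.
Similarly x_{Mesa} = 79 − 0.25x_{Kora}.
Solving the two reaction functions simultaneously: (1 − (−0.25)(−0.25))x_{Kora} = 84.25 − 0.25·79, so 0.9375x_{Kora} = 64.5 and x_{Kora} = 68.8.
Then x_{Mesa} = 79 − 0.25·68.8 = 61.8.
P_{Kora} = 350 − 2·68.8 − 61.8 = 150.6.
Profit = (150.6 − 13)·68.8 = 9466.88.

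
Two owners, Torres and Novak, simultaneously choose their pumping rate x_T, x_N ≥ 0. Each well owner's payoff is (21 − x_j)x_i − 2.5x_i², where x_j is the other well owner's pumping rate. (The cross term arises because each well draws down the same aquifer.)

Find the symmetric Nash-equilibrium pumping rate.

Torres's payoff is (21 − x_N)x_T − 2.5x_T².
∂π/∂x_T = 21 − x_N − 5x_T = 0, so x_T = 4.2 − 0.2x_N.
The game is symmetric, so in equilibrium x_N = x_T: the reaction function gives 1.2x_T = 4.2, hence x_T = 3.5.

3.5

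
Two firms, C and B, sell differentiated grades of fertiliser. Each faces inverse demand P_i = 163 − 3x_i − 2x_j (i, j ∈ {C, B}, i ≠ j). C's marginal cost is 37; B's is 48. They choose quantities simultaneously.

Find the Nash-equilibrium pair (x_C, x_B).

16.4375, 13.6875

Firm C's profit: π = x_C(163 − 3x_C − 2x_B) − 37x_C.
∂π/∂x_C = 126 − 6x_C − 2x_B = 0 ⇒ x_C = 21 − (1/3)x_B.
Similarly x_B = 115/6 − (1/3)x_C.
Plugging x_B into C's best response: x_C = 21 − (1/3)(115/6 − (1/3)x_C) ⇒ (8/9)x_C = 263/18, so x_C = 16.4375.
Then x_B = 115/6 − (1/3)·16.4375 = 13.6875.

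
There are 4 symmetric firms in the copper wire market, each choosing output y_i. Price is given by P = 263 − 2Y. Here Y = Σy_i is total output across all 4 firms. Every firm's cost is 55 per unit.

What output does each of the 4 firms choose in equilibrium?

A representative firm's profit is π_i = y_i(263 − 2Y) − 55y_i, with Y = y_i + Σ_{j≠i} y_j.
First-order condition: 208 − 4y_i − 2Σ_{j≠i} y_j = 0.
Imposing symmetry (y_j = y for all j) turns Σ_{j≠i} y_j into 3y, so 208 = 10y and y = 20.8.

20.8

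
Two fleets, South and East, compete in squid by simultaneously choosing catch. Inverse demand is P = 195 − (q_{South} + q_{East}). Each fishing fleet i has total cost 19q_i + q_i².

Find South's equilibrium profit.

2478.08

Fishing fleet South's profit: π = q_{South}(195 − (q_{South} + q_{East})) − 19q_{South} − q_{South}².
∂π/∂q_{South} = 176 − 4q_{South} − q_{East} = 0, so q_{South} = 44 − 0.25q_{East}.
Setting q_{South} = q_{East} in the reaction function: q_{South} = 44 − 0.25q_{South}, so q_{South} = 44 / 1.25 = 35.2.
Price P = 195 − 70.4 = 124.6.
South's profit: (124.6 − 19)·35.2 − (35.2)² = 2478.08.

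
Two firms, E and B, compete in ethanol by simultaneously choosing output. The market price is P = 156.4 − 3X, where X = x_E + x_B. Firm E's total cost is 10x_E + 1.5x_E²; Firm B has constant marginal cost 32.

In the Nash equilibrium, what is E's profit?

Firm E's profit: π = x_E(156.4 − 3(x_E + x_B)) − 10x_E − 1.5x_E².
∂π/∂x_E = 146.4 − 9x_E − 3x_B = 0, so x_E = 244/15 − (1/3)x_B.
For B: ∂π/∂x_B = 124.4 − 6x_B − 3x_E = 0 ⇒ x_B = 311/15 − 0.5x_E.
Plugging x_B into E's best response: x_E = 244/15 − (1/3)(311/15 − 0.5x_E) ⇒ (5/6)x_E = 421/45, so x_E = 842/75.
Then x_B = 311/15 − 0.5·(842/75) = 15.12.
Price P = 156.4 − 3·(1976/75) = 77.36.
E's profit: (77.36 − 10)·(842/75) − 1.5(842/75)² = 567.1712.

567.1712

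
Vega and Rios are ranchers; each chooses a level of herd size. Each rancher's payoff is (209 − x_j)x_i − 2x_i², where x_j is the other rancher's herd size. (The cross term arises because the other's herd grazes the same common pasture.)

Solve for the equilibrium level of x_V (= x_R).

41.8

Vega's payoff is (209 − x_R)x_V − 2x_V².
∂π/∂x_V = 209 − x_R − 4x_V = 0, so x_V = 52.25 − 0.25x_R.
Setting x_V = x_R in the reaction function: x_V = 52.25 − 0.25x_V, so x_V = 52.25 / 1.25 = 41.8.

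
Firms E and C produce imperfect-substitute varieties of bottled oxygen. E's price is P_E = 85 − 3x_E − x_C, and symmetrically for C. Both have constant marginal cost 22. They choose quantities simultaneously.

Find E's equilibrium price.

Firm E's profit: π = x_E(85 − 3x_E − x_C) − 22x_E.
∂π/∂x_E = 63 − 6x_E − x_C = 0 ⇒ x_E = 10.5 − (1/6)x_C.
Setting x_E = x_C in the reaction function: x_E = 10.5 − (1/6)x_E, so x_E = 10.5 / (7/6) = 9.
P_E = 85 − 3·9 − 9 = 49.

49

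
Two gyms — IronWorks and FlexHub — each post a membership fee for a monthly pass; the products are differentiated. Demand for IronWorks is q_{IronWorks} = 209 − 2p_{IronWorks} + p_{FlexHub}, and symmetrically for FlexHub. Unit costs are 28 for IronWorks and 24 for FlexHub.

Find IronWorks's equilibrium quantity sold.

119.6

IronWorks's profit: π = (p_{IronWorks} − 28)(209 − 2p_{IronWorks} + p_{FlexHub}).
∂π/∂p_{IronWorks} = 265 − 4p_{IronWorks} + p_{FlexHub} = 0 ⇒ p_{IronWorks} = 66.25 + 0.25p_{FlexHub}.
Similarly p_{FlexHub} = 64.25 + 0.25p_{IronWorks}.
Solving the two reaction functions simultaneously: (1 − (0.25)(0.25))p_{IronWorks} = 66.25 + 0.25·64.25, so 0.9375p_{IronWorks} = 82.3125 and p_{IronWorks} = 87.8.
Then p_{FlexHub} = 64.25 + 0.25·87.8 = 86.2.
q_{IronWorks} = 209 − 2·87.8 + 86.2 = 119.6.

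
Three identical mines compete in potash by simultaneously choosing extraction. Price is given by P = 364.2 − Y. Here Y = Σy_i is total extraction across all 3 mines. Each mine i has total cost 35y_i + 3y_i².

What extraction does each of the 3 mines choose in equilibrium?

A representative mine's profit is π_i = y_i(364.2 − Y) − 35y_i − 3y_i², with Y = y_i + Σ_{j≠i} y_j.
First-order condition: 329.2 − 8y_i − Σ_{j≠i} y_j = 0.
In a symmetric equilibrium every mine chooses the same y, so Σ_{j≠i} y_j = 2y. The condition becomes 329.2 − 10y = 0, giving y = 329.2/10 = 32.92.

32.92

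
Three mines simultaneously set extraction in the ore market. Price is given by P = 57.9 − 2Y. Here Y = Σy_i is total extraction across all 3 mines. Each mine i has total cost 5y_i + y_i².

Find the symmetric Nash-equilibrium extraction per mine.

A representative mine's profit is π_i = y_i(57.9 − 2Y) − 5y_i − y_i², with Y = y_i + Σ_{j≠i} y_j.
First-order condition: 52.9 − 6y_i − 2Σ_{j≠i} y_j = 0.
Imposing symmetry (y_j = y for all j) turns Σ_{j≠i} y_j into 2y, so 52.9 = 10y and y = 5.29.

5.29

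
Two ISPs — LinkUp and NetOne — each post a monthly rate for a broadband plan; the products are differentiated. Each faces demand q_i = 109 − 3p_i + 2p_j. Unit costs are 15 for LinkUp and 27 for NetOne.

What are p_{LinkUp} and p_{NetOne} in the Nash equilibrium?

LinkUp's profit: π = (p_{LinkUp} − 15)(109 − 3p_{LinkUp} + 2p_{NetOne}).
∂π/∂p_{LinkUp} = 154 − 6p_{LinkUp} + 2p_{NetOne} = 0 ⇒ p_{LinkUp} = 77/3 + (1/3)p_{NetOne}.
Similarly p_{NetOne} = 95/3 + (1/3)p_{LinkUp}.
Plugging p_{NetOne} into LinkUp's best response: p_{LinkUp} = 77/3 + (1/3)(95/3 + (1/3)p_{LinkUp}) ⇒ (8/9)p_{LinkUp} = 326/9, so p_{LinkUp} = 40.75.
Then p_{NetOne} = 95/3 + (1/3)·40.75 = 45.25.

40.75, 45.25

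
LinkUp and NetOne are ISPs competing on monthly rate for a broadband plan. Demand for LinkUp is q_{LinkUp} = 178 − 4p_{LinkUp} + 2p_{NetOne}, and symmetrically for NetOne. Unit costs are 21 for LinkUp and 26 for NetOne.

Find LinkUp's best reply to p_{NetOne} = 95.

56.5

LinkUp's profit: π = (p_{LinkUp} − 21)(178 − 4p_{LinkUp} + 2p_{NetOne}).
∂π/∂p_{LinkUp} = 262 − 8p_{LinkUp} + 2p_{NetOne} = 0 ⇒ p_{LinkUp} = 32.75 + 0.25p_{NetOne}.
At p_{NetOne} = 95: p_{LinkUp} = 32.75 + 0.25·95 = 56.5.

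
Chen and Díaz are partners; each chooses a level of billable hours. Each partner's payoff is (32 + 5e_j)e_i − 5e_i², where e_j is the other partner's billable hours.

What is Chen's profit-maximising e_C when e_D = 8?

Chen's payoff is (32 + 5e_D)e_C − 5e_C².
∂π/∂e_C = 32 + 5e_D − 10e_C = 0, so e_C = 3.2 + 0.5e_D.
At e_D = 8: e_C = 3.2 + 0.5·8 = 7.2.

7.2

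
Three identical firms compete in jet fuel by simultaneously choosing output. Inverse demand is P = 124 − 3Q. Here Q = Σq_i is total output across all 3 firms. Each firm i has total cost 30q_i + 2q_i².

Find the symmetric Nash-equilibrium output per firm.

5.875

A representative firm's profit is π_i = q_i(124 − 3Q) − 30q_i − 2q_i², with Q = q_i + Σ_{j≠i} q_j.
First-order condition: 94 − 10q_i − 3Σ_{j≠i} q_j = 0.
Imposing symmetry (q_j = q for all j) turns Σ_{j≠i} q_j into 2q, so 94 = 16q and q = 5.875.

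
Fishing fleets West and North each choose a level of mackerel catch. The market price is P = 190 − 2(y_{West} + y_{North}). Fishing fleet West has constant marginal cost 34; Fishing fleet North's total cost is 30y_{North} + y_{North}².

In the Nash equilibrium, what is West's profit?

Fishing fleet West's profit: π = y_{West}(190 − 2(y_{West} + y_{North})) − 34y_{West}.
∂π/∂y_{West} = 156 − 4y_{West} − 2y_{North} = 0, so y_{West} = 39 − 0.5y_{North}.
For North: ∂π/∂y_{North} = 160 − 6y_{North} − 2y_{West} = 0 ⇒ y_{North} = 80/3 − (1/3)y_{West}.
Plugging y_{North} into West's best response: y_{West} = 39 − 0.5(80/3 − (1/3)y_{West}) ⇒ (5/6)y_{West} = 77/3, so y_{West} = 30.8.
Then y_{North} = 80/3 − (1/3)·30.8 = 16.4.
Price P = 190 − 2·47.2 = 95.6.
West's profit: (95.6 − 34)·30.8 = 1897.28.

1897.28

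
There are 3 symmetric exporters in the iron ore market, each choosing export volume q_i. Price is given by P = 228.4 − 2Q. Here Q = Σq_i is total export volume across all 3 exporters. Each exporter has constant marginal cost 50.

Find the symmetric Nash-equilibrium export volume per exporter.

22.3

A representative exporter's profit is π_i = q_i(228.4 − 2Q) − 50q_i, with Q = q_i + Σ_{j≠i} q_j.
First-order condition: 178.4 − 4q_i − 2Σ_{j≠i} q_j = 0.
In a symmetric equilibrium every exporter chooses the same q, so Σ_{j≠i} q_j = 2q. The condition becomes 178.4 − 8q = 0, giving q = 178.4/8 = 22.3.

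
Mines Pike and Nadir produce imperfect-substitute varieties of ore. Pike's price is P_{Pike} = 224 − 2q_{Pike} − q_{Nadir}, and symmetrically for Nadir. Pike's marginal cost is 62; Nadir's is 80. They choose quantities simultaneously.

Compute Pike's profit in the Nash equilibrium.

2257.92

Mine Pike's profit: π = q_{Pike}(224 − 2q_{Pike} − q_{Nadir}) − 62q_{Pike}.
∂π/∂q_{Pike} = 162 − 4q_{Pike} − q_{Nadir} = 0 ⇒ q_{Pike} = 40.5 − 0.25q_{Nadir}.
Similarly q_{Nadir} = 36 − 0.25q_{Pike}.
Substituting the second reaction function into the first: q_{Pike} = 40.5 − 0.25(36 − 0.25q_{Pike}), which gives 0.9375q_{Pike} = 31.5 ⇒ q_{Pike} = 33.6.
Then q_{Nadir} = 36 − 0.25·33.6 = 27.6.
P_{Pike} = 224 − 2·33.6 − 27.6 = 129.2.
Profit = (129.2 − 62)·33.6 = 2257.92.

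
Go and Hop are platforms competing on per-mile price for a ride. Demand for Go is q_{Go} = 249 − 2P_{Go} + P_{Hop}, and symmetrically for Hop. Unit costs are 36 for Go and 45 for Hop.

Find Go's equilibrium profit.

10425.68

Go's profit: π = (P_{Go} − 36)(249 − 2P_{Go} + P_{Hop}).
∂π/∂P_{Go} = 321 − 4P_{Go} + P_{Hop} = 0 ⇒ P_{Go} = 80.25 + 0.25P_{Hop}.
Similarly P_{Hop} = 84.75 + 0.25P_{Go}.
Plugging P_{Hop} into Go's best response: P_{Go} = 80.25 + 0.25(84.75 + 0.25P_{Go}) ⇒ 0.9375P_{Go} = 101.4375, so P_{Go} = 108.2.
Then P_{Hop} = 84.75 + 0.25·108.2 = 111.8.
q_{Go} = 249 − 2·108.2 + 111.8 = 144.4.
Profit = (108.2 − 36)·144.4 = 10425.68.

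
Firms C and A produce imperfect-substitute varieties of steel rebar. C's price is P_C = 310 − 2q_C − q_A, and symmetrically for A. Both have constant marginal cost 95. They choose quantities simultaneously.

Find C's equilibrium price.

Firm C's profit: π = q_C(310 − 2q_C − q_A) − 95q_C.
∂π/∂q_C = 215 − 4q_C − q_A = 0 ⇒ q_C = 53.75 − 0.25q_A.
By symmetry q_A = q_C; substituting into the reaction function, 1.25q_C = 53.75 and q_C = 43.
P_C = 310 − 2·43 − 43 = 181.

181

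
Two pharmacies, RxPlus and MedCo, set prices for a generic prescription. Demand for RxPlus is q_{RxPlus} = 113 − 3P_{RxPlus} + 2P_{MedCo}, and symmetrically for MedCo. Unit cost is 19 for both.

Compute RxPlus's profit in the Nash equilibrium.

1656.75

RxPlus's profit: π = (P_{RxPlus} − 19)(113 − 3P_{RxPlus} + 2P_{MedCo}).
∂π/∂P_{RxPlus} = 170 − 6P_{RxPlus} + 2P_{MedCo} = 0 ⇒ P_{RxPlus} = 85/3 + (1/3)P_{MedCo}.
The game is symmetric, so in equilibrium P_{MedCo} = P_{RxPlus}: the reaction function gives (2/3)P_{RxPlus} = 85/3, hence P_{RxPlus} = 42.5.
q_{RxPlus} = 113 − 3·42.5 + 2·42.5 = 70.5.
Profit = (42.5 − 19)·70.5 = 1656.75.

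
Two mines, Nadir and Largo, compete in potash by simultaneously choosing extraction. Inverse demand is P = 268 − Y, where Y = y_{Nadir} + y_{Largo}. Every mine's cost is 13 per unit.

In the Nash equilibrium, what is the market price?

Mine Nadir's profit: π = y_{Nadir}(268 − (y_{Nadir} + y_{Largo})) − 13y_{Nadir}.
∂π/∂y_{Nadir} = 255 − 2y_{Nadir} − y_{Largo} = 0, so y_{Nadir} = 127.5 − 0.5y_{Largo}.
The game is symmetric, so in equilibrium y_{Largo} = y_{Nadir}: the reaction function gives 1.5y_{Nadir} = 127.5, hence y_{Nadir} = 85.
Equilibrium price: P = 268 − 170 = 98.

98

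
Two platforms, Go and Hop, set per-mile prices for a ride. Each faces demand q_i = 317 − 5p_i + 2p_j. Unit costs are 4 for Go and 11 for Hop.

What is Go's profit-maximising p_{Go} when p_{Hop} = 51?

43.9

Go's profit: π = (p_{Go} − 4)(317 − 5p_{Go} + 2p_{Hop}).
∂π/∂p_{Go} = 337 − 10p_{Go} + 2p_{Hop} = 0 ⇒ p_{Go} = 33.7 + 0.2p_{Hop}.
At p_{Hop} = 51: p_{Go} = 33.7 + 0.2·51 = 43.9.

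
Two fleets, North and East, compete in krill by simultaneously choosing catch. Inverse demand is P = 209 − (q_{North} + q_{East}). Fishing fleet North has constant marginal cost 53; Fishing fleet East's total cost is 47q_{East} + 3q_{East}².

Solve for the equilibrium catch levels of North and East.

72.4, 11.2

Fishing fleet North's profit: π = q_{North}(209 − (q_{North} + q_{East})) − 53q_{North}.
∂π/∂q_{North} = 156 − 2q_{North} − q_{East} = 0, so q_{North} = 78 − 0.5q_{East}.
For East: ∂π/∂q_{East} = 162 − 8q_{East} − q_{North} = 0 ⇒ q_{East} = 20.25 − 0.125q_{North}.
Substituting the second reaction function into the first: q_{North} = 78 − 0.5(20.25 − 0.125q_{North}), which gives 0.9375q_{North} = 67.875 ⇒ q_{North} = 72.4.
Then q_{East} = 20.25 − 0.125·72.4 = 11.2.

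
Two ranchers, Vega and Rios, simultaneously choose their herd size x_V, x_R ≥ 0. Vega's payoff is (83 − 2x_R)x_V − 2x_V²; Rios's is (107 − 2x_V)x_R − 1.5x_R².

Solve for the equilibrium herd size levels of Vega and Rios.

Expanding Vega's payoff: 83x_V − 2x_Rx_V − 2x_V².
∂π/∂x_V = 83 − 2x_R − 4x_V = 0, so x_V = 20.75 − 0.5x_R.
Likewise for Rios: x_R = 107/3 − (2/3)x_V.
Plugging x_R into Vega's best response: x_V = 20.75 − 0.5(107/3 − (2/3)x_V) ⇒ (2/3)x_V = 35/12, so x_V = 4.375.
Then x_R = 107/3 − (2/3)·4.375 = 32.75.

4.375, 32.75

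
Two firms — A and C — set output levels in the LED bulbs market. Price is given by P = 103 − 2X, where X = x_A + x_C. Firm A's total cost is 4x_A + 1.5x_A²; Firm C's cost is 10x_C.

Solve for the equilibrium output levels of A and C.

Firm A's profit: π = x_A(103 − 2(x_A + x_C)) − 4x_A − 1.5x_A².
∂π/∂x_A = 99 − 7x_A − 2x_C = 0, so x_A = 99/7 − (2/7)x_C.
For C: ∂π/∂x_C = 93 − 4x_C − 2x_A = 0 ⇒ x_C = 23.25 − 0.5x_A.
Plugging x_C into A's best response: x_A = 99/7 − (2/7)(23.25 − 0.5x_A) ⇒ (6/7)x_A = 7.5, so x_A = 8.75.
Then x_C = 23.25 − 0.5·8.75 = 18.875.

8.75, 18.875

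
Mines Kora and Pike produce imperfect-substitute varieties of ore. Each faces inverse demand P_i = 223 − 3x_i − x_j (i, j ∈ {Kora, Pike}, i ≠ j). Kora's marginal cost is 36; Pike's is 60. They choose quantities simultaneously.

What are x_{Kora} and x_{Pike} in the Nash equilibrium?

27.4, 22.6

Mine Kora's profit: π = x_{Kora}(223 − 3x_{Kora} − x_{Pike}) − 36x_{Kora}.
∂π/∂x_{Kora} = 187 − 6x_{Kora} − x_{Pike} = 0 ⇒ x_{Kora} = 187/6 − (1/6)x_{Pike}.
Similarly x_{Pike} = 163/6 − (1/6)x_{Kora}.
Solving the two reaction functions simultaneously: (1 − (−1/6)(−1/6))x_{Kora} = 187/6 − (1/6)·(163/6), so (35/36)x_{Kora} = 959/36 and x_{Kora} = 27.4.
Then x_{Pike} = 163/6 − (1/6)·27.4 = 22.6.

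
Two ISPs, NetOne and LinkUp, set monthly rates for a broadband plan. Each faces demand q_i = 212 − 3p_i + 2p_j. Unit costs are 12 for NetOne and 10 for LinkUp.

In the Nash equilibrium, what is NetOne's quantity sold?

NetOne's profit: π = (p_{NetOne} − 12)(212 − 3p_{NetOne} + 2p_{LinkUp}).
∂π/∂p_{NetOne} = 248 − 6p_{NetOne} + 2p_{LinkUp} = 0 ⇒ p_{NetOne} = 124/3 + (1/3)p_{LinkUp}.
Similarly p_{LinkUp} = 121/3 + (1/3)p_{NetOne}.
Substituting the second reaction function into the first: p_{NetOne} = 124/3 + (1/3)(121/3 + (1/3)p_{NetOne}), which gives (8/9)p_{NetOne} = 493/9 ⇒ p_{NetOne} = 61.625.
Then p_{LinkUp} = 121/3 + (1/3)·61.625 = 60.875.
q_{NetOne} = 212 − 3·61.625 + 2·60.875 = 148.875.

148.875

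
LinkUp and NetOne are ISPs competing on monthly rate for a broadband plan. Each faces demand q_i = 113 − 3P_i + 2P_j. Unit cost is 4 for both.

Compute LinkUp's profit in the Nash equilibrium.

LinkUp's profit: π = (P_{LinkUp} − 4)(113 − 3P_{LinkUp} + 2P_{NetOne}).
∂π/∂P_{LinkUp} = 125 − 6P_{LinkUp} + 2P_{NetOne} = 0 ⇒ P_{LinkUp} = 125/6 + (1/3)P_{NetOne}.
The game is symmetric, so in equilibrium P_{NetOne} = P_{LinkUp}: the reaction function gives (2/3)P_{LinkUp} = 125/6, hence P_{LinkUp} = 31.25.
q_{LinkUp} = 113 − 3·31.25 + 2·31.25 = 81.75.
Profit = (31.25 − 4)·81.75 = 2227.6875.

2227.6875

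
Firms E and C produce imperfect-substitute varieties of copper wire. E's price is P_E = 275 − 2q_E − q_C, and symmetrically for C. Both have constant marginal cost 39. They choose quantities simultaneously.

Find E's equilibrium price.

Firm E's profit: π = q_E(275 − 2q_E − q_C) − 39q_E.
∂π/∂q_E = 236 − 4q_E − q_C = 0 ⇒ q_E = 59 − 0.25q_C.
By symmetry q_C = q_E; substituting into the reaction function, 1.25q_E = 59 and q_E = 47.2.
P_E = 275 − 2·47.2 − 47.2 = 133.4.

133.4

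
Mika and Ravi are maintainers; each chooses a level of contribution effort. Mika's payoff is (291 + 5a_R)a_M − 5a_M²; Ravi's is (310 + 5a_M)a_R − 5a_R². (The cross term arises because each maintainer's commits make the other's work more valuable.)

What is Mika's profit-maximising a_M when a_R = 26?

42.1

Expanding Mika's payoff: 291a_M + 5a_Ra_M − 5a_M².
∂π/∂a_M = 291 + 5a_R − 10a_M = 0, so a_M = 29.1 + 0.5a_R.
At a_R = 26: a_M = 29.1 + 0.5·26 = 42.1.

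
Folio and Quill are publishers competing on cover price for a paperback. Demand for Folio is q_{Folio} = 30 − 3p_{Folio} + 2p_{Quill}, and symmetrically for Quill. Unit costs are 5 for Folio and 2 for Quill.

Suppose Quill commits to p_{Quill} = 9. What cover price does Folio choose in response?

Folio's profit: π = (p_{Folio} − 5)(30 − 3p_{Folio} + 2p_{Quill}).
∂π/∂p_{Folio} = 45 − 6p_{Folio} + 2p_{Quill} = 0 ⇒ p_{Folio} = 7.5 + (1/3)p_{Quill}.
At p_{Quill} = 9: p_{Folio} = 7.5 + (1/3)·9 = 10.5.

10.5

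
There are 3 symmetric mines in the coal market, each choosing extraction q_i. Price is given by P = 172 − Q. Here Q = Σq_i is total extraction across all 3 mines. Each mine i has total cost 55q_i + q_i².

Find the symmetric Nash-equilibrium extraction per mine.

A representative mine's profit is π_i = q_i(172 − Q) − 55q_i − q_i², with Q = q_i + Σ_{j≠i} q_j.
First-order condition: 117 − 4q_i − Σ_{j≠i} q_j = 0.
With identical mines, set every q_j = q: then 117 − 4q − 2q = 0, i.e. q = 117/6 = 19.5.

19.5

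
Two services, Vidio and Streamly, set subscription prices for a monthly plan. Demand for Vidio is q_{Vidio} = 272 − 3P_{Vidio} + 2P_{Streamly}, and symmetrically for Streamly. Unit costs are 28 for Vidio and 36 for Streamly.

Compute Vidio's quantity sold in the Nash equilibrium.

Vidio's profit: π = (P_{Vidio} − 28)(272 − 3P_{Vidio} + 2P_{Streamly}).
∂π/∂P_{Vidio} = 356 − 6P_{Vidio} + 2P_{Streamly} = 0 ⇒ P_{Vidio} = 178/3 + (1/3)P_{Streamly}.
Similarly P_{Streamly} = 190/3 + (1/3)P_{Vidio}.
Substituting the second reaction function into the first: P_{Vidio} = 178/3 + (1/3)(190/3 + (1/3)P_{Vidio}), which gives (8/9)P_{Vidio} = 724/9 ⇒ P_{Vidio} = 90.5.
Then P_{Streamly} = 190/3 + (1/3)·90.5 = 93.5.
q_{Vidio} = 272 − 3·90.5 + 2·93.5 = 187.5.

187.5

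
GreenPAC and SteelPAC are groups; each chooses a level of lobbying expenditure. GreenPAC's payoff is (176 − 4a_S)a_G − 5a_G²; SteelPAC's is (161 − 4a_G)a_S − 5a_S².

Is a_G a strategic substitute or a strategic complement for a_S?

Expanding GreenPAC's payoff: 176a_G − 4a_Sa_G − 5a_G².
∂π/∂a_G = 176 − 4a_S − 10a_G = 0, so a_G = 17.6 − 0.4a_S.
The best-response slope da_G/da_S = −0.4 < 0: the reaction function is downward-sloping, so the choices are strategic substitutes.

strategic substitutes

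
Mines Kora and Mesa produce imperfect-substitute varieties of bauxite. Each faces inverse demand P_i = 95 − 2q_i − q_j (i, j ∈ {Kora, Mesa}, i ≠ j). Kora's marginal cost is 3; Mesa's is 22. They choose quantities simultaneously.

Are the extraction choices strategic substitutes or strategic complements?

strategic substitutes

Mine Kora's profit: π = q_{Kora}(95 − 2q_{Kora} − q_{Mesa}) − 3q_{Kora}.
∂π/∂q_{Kora} = 92 − 4q_{Kora} − q_{Mesa} = 0 ⇒ q_{Kora} = 23 − 0.25q_{Mesa}.
The best-response slope dq_{Kora}/dq_{Mesa} = −0.25 < 0: the reaction function is downward-sloping, so the choices are strategic substitutes.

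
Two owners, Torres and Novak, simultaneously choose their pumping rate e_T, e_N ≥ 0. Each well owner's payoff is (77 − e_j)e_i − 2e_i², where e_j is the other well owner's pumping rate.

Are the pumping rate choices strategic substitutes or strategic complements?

Torres's payoff is (77 − e_N)e_T − 2e_T².
∂π/∂e_T = 77 − e_N − 4e_T = 0, so e_T = 19.25 − 0.25e_N.
The best-response slope de_T/de_N = −0.25 < 0: the reaction function is downward-sloping, so the choices are strategic substitutes.

strategic substitutes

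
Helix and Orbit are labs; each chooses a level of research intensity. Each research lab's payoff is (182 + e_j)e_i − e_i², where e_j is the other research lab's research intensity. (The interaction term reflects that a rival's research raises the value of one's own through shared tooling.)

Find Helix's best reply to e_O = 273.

Helix's payoff is (182 + e_O)e_H − e_H².
∂π/∂e_H = 182 + e_O − 2e_H = 0, so e_H = 91 + 0.5e_O.
At e_O = 273: e_H = 91 + 0.5·273 = 227.5.

227.5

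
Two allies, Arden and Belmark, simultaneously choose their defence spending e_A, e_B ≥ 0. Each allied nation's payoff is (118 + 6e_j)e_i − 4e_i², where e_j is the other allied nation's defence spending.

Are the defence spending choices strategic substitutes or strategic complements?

Arden's payoff is (118 + 6e_B)e_A − 4e_A².
∂π/∂e_A = 118 + 6e_B − 8e_A = 0, so e_A = 14.75 + 0.75e_B.
The best-response slope de_A/de_B = 0.75 > 0: the reaction function is upward-sloping, so the choices are strategic complements.

strategic complements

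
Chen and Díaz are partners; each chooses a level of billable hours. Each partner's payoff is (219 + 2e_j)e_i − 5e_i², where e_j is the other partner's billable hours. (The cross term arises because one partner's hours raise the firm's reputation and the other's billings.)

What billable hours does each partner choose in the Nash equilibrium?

Chen's payoff is (219 + 2e_D)e_C − 5e_C².
∂π/∂e_C = 219 + 2e_D − 10e_C = 0, so e_C = 21.9 + 0.2e_D.
By symmetry e_D = e_C; substituting into the reaction function, 0.8e_C = 21.9 and e_C = 27.375.

27.375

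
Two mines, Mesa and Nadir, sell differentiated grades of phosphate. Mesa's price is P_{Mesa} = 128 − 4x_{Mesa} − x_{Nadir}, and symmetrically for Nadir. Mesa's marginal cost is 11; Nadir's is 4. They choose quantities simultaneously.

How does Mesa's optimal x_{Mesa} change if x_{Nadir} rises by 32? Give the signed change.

Mine Mesa's profit: π = x_{Mesa}(128 − 4x_{Mesa} − x_{Nadir}) − 11x_{Mesa}.
∂π/∂x_{Mesa} = 117 − 8x_{Mesa} − x_{Nadir} = 0 ⇒ x_{Mesa} = 14.625 − 0.125x_{Nadir}.
The reaction-function slope is −0.125, so a 32-unit rise in x_{Nadir} moves x_{Mesa} by −0.125 × 32 = −4. Mesa's best response falls — the actions are strategic substitutes.

-4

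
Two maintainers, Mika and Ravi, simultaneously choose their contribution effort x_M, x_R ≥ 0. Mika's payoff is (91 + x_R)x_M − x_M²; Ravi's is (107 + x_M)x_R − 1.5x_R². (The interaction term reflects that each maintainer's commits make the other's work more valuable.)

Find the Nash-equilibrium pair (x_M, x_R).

76, 61

Expanding Mika's payoff: 91x_M + x_Rx_M − x_M².
∂π/∂x_M = 91 + x_R − 2x_M = 0, so x_M = 45.5 + 0.5x_R.
Likewise for Ravi: x_R = 107/3 + (1/3)x_M.
Solving the two reaction functions simultaneously: (1 − (0.5)(1/3))x_M = 45.5 + 0.5·(107/3), so (5/6)x_M = 190/3 and x_M = 76.
Then x_R = 107/3 + (1/3)·76 = 61.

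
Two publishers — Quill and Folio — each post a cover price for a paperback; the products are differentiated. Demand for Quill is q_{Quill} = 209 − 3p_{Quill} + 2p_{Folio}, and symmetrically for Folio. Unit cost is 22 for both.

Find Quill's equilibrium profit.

6556.6875

Quill's profit: π = (p_{Quill} − 22)(209 − 3p_{Quill} + 2p_{Folio}).
∂π/∂p_{Quill} = 275 − 6p_{Quill} + 2p_{Folio} = 0 ⇒ p_{Quill} = 275/6 + (1/3)p_{Folio}.
By symmetry p_{Folio} = p_{Quill}; substituting into the reaction function, (2/3)p_{Quill} = 275/6 and p_{Quill} = 68.75.
q_{Quill} = 209 − 3·68.75 + 2·68.75 = 140.25.
Profit = (68.75 − 22)·140.25 = 6556.6875.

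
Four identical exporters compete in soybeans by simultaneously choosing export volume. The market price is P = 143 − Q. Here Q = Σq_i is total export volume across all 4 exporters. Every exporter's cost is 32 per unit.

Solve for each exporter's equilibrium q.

A representative exporter's profit is π_i = q_i(143 − Q) − 32q_i, with Q = q_i + Σ_{j≠i} q_j.
First-order condition: 111 − 2q_i − Σ_{j≠i} q_j = 0.
Imposing symmetry (q_j = q for all j) turns Σ_{j≠i} q_j into 3q, so 111 = 5q and q = 22.2.

22.2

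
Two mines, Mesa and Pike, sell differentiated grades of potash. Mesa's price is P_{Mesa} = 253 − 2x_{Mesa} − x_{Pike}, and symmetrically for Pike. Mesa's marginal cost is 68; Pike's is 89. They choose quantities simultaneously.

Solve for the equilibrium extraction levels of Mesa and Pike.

38.4, 31.4

Mine Mesa's profit: π = x_{Mesa}(253 − 2x_{Mesa} − x_{Pike}) − 68x_{Mesa}.
∂π/∂x_{Mesa} = 185 − 4x_{Mesa} − x_{Pike} = 0 ⇒ x_{Mesa} = 46.25 − 0.25x_{Pike}.
Similarly x_{Pike} = 41 − 0.25x_{Mesa}.
Solving the two reaction functions simultaneously: (1 − (−0.25)(−0.25))x_{Mesa} = 46.25 − 0.25·41, so 0.9375x_{Mesa} = 36 and x_{Mesa} = 38.4.
Then x_{Pike} = 41 − 0.25·38.4 = 31.4.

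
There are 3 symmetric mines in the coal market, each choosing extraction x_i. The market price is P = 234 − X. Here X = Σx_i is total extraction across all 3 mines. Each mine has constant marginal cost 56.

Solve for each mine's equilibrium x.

A representative mine's profit is π_i = x_i(234 − X) − 56x_i, with X = x_i + Σ_{j≠i} x_j.
First-order condition: 178 − 2x_i − Σ_{j≠i} x_j = 0.
Imposing symmetry (x_j = x for all j) turns Σ_{j≠i} x_j into 2x, so 178 = 4x and x = 44.5.

44.5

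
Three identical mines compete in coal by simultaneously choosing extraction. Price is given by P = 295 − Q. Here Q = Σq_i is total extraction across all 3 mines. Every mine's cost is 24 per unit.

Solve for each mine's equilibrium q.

A representative mine's profit is π_i = q_i(295 − Q) − 24q_i, with Q = q_i + Σ_{j≠i} q_j.
First-order condition: 271 − 2q_i − Σ_{j≠i} q_j = 0.
In a symmetric equilibrium every mine chooses the same q, so Σ_{j≠i} q_j = 2q. The condition becomes 271 − 4q = 0, giving q = 271/4 = 67.75.

67.75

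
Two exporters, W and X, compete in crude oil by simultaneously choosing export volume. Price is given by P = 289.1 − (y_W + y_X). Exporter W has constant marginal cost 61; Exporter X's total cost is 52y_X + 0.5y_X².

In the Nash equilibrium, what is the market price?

Exporter W's profit: π = y_W(289.1 − (y_W + y_X)) − 61y_W.
∂π/∂y_W = 228.1 − 2y_W − y_X = 0, so y_W = 114.05 − 0.5y_X.
For X: ∂π/∂y_X = 237.1 − 3y_X − y_W = 0 ⇒ y_X = 2371/30 − (1/3)y_W.
Solving the two reaction functions simultaneously: (1 − (−0.5)(−1/3))y_W = 114.05 − 0.5·(2371/30), so (5/6)y_W = 1118/15 and y_W = 89.44.
Then y_X = 2371/30 − (1/3)·89.44 = 49.22.
Equilibrium price: P = 289.1 − 138.66 = 150.44.

150.44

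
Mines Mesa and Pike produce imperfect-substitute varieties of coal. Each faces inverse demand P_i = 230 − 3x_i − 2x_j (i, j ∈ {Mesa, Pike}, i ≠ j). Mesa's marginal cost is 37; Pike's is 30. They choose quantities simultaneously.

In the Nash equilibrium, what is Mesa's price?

108.0625

Mine Mesa's profit: π = x_{Mesa}(230 − 3x_{Mesa} − 2x_{Pike}) − 37x_{Mesa}.
∂π/∂x_{Mesa} = 193 − 6x_{Mesa} − 2x_{Pike} = 0 ⇒ x_{Mesa} = 193/6 − (1/3)x_{Pike}.
Similarly x_{Pike} = 100/3 − (1/3)x_{Mesa}.
Substituting the second reaction function into the first: x_{Mesa} = 193/6 − (1/3)(100/3 − (1/3)x_{Mesa}), which gives (8/9)x_{Mesa} = 379/18 ⇒ x_{Mesa} = 23.6875.
Then x_{Pike} = 100/3 − (1/3)·23.6875 = 25.4375.
P_{Mesa} = 230 − 3·23.6875 − 2·25.4375 = 108.0625.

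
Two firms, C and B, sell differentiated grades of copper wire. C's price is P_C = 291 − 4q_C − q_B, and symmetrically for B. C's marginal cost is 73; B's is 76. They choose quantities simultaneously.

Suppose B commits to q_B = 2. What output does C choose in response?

Firm C's profit: π = q_C(291 − 4q_C − q_B) − 73q_C.
∂π/∂q_C = 218 − 8q_C − q_B = 0 ⇒ q_C = 27.25 − 0.125q_B.
At q_B = 2: q_C = 27.25 − 0.125·2 = 27.

27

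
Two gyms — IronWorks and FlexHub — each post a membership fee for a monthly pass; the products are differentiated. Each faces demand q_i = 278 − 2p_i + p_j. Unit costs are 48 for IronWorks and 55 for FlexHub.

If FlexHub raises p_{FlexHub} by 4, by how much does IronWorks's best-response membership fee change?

1

IronWorks's profit: π = (p_{IronWorks} − 48)(278 − 2p_{IronWorks} + p_{FlexHub}).
∂π/∂p_{IronWorks} = 374 − 4p_{IronWorks} + p_{FlexHub} = 0 ⇒ p_{IronWorks} = 93.5 + 0.25p_{FlexHub}.
The reaction-function slope is 0.25, so a 4-unit rise in p_{FlexHub} moves p_{IronWorks} by 0.25 × 4 = 1. IronWorks's best response rises — the actions are strategic complements.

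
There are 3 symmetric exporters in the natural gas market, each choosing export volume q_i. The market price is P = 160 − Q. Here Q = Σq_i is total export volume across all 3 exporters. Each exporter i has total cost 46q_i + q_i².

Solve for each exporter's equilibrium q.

A representative exporter's profit is π_i = q_i(160 − Q) − 46q_i − q_i², with Q = q_i + Σ_{j≠i} q_j.
First-order condition: 114 − 4q_i − Σ_{j≠i} q_j = 0.
With identical exporters, set every q_j = q: then 114 − 4q − 2q = 0, i.e. q = 114/6 = 19.

19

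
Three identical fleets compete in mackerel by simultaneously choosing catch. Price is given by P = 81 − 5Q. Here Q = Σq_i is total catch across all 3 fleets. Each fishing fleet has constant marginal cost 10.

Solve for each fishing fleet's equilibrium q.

A representative fishing fleet's profit is π_i = q_i(81 − 5Q) − 10q_i, with Q = q_i + Σ_{j≠i} q_j.
First-order condition: 71 − 10q_i − 5Σ_{j≠i} q_j = 0.
In a symmetric equilibrium every fishing fleet chooses the same q, so Σ_{j≠i} q_j = 2q. The condition becomes 71 − 20q = 0, giving q = 71/20 = 3.55.

3.55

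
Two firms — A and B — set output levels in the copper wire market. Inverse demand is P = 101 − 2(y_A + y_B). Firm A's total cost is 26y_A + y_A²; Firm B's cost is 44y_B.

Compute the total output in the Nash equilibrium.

Firm A's profit: π = y_A(101 − 2(y_A + y_B)) − 26y_A − y_A².
∂π/∂y_A = 75 − 6y_A − 2y_B = 0, so y_A = 12.5 − (1/3)y_B.
For B: ∂π/∂y_B = 57 − 4y_B − 2y_A = 0 ⇒ y_B = 14.25 − 0.5y_A.
Solving the two reaction functions simultaneously: (1 − (−1/3)(−0.5))y_A = 12.5 − (1/3)·14.25, so (5/6)y_A = 7.75 and y_A = 9.3.
Then y_B = 14.25 − 0.5·9.3 = 9.6.
Total output: 9.3 + 9.6 = 18.9.

18.9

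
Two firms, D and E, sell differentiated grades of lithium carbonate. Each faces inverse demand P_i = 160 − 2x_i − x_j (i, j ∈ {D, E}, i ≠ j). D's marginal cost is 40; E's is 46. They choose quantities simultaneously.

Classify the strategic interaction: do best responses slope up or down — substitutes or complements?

strategic substitutes

Firm D's profit: π = x_D(160 − 2x_D − x_E) − 40x_D.
∂π/∂x_D = 120 − 4x_D − x_E = 0 ⇒ x_D = 30 − 0.25x_E.
The best-response slope dx_D/dx_E = −0.25 < 0: the reaction function is downward-sloping, so the choices are strategic substitutes.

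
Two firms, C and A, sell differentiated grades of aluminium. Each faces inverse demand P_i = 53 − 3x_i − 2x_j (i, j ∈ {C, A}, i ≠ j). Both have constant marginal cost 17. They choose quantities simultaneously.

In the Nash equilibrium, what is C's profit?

Firm C's profit: π = x_C(53 − 3x_C − 2x_A) − 17x_C.
∂π/∂x_C = 36 − 6x_C − 2x_A = 0 ⇒ x_C = 6 − (1/3)x_A.
The game is symmetric, so in equilibrium x_A = x_C: the reaction function gives (4/3)x_C = 6, hence x_C = 4.5.
P_C = 53 − 3·4.5 − 2·4.5 = 30.5.
Profit = (30.5 − 17)·4.5 = 60.75.

60.75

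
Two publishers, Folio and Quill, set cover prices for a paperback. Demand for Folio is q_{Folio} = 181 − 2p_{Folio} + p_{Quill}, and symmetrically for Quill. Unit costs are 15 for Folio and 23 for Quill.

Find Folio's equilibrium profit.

Folio's profit: π = (p_{Folio} − 15)(181 − 2p_{Folio} + p_{Quill}).
∂π/∂p_{Folio} = 211 − 4p_{Folio} + p_{Quill} = 0 ⇒ p_{Folio} = 52.75 + 0.25p_{Quill}.
Similarly p_{Quill} = 56.75 + 0.25p_{Folio}.
Substituting the second reaction function into the first: p_{Folio} = 52.75 + 0.25(56.75 + 0.25p_{Folio}), which gives 0.9375p_{Folio} = 66.9375 ⇒ p_{Folio} = 71.4.
Then p_{Quill} = 56.75 + 0.25·71.4 = 74.6.
q_{Folio} = 181 − 2·71.4 + 74.6 = 112.8.
Profit = (71.4 − 15)·112.8 = 6361.92.

6361.92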